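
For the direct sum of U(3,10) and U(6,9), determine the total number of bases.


Bases of a direct sum M1 + M2: |B| = |B(M1)| * |B(M2)|.
|B(U(3,10))| = C(10,3) = 120.
|B(U(6,9))| = C(9,6) = 84.
Total bases = 120 * 84 = 10080.

10080


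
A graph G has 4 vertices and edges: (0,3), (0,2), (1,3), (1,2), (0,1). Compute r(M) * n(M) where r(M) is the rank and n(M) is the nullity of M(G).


r(M) = |V| - c = 4 - 1 = 3.
nullity = |E| - r(M) = 5 - 3 = 2.
Product = 3 * 2 = 6.

6


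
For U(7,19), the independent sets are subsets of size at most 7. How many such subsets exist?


Independent sets of U(7,19) are all subsets of size <= 7.
Count = (19 choose 0) + (19 choose 1) + (19 choose 2) + (19 choose 3) + (19 choose 4) + (19 choose 5) + (19 choose 6) + (19 choose 7)
     = 1 + 19 + 171 + 969 + 3876 + 11628 + 27132 + 50388
     = 94184.

94184


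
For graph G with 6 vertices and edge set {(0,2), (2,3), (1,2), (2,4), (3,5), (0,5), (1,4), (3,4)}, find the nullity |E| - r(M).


Cycle rank (nullity) = |E| - r(M) = |E| - (|V| - c).
|E| = 8, |V| = 6, c = 1.
Nullity = 8 - (6 - 1) = 8 - 5 = 3.

3


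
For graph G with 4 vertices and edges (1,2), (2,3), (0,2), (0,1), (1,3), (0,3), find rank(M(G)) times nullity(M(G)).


r(M) = |V| - c = 4 - 1 = 3.
nullity = |E| - r(M) = 6 - 3 = 3.
Product = 3 * 3 = 9.

9


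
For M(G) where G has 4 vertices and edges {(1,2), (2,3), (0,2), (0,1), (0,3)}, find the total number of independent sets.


An independent set in a graphic matroid is an acyclic edge subset.
G has 4 vertices and 5 edges.
Enumerate all 2^5 = 32 subsets, checking for acyclicity.
Total independent sets = 24.

24


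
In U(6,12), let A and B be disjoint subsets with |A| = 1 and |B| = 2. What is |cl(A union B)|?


|A union B| = 1 + 2 = 3 (disjoint).
In U(6,12), cl(S) = S if |S| < 6, else cl(S) = E.
Since 3 < 6, cl(A union B) = A union B.
|cl(A union B)| = 3.

3


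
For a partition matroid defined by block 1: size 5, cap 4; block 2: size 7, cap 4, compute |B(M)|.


A basis picks exactly ci elements from block i.
Number of bases = product of C(|Si|, ci).
= C(5,4) * C(7,4)
= 5 * 35
= 175.

175


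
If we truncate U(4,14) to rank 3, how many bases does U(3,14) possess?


Truncating U(4,14) to rank 3 gives U(3,14).
Bases of U(3,14) are all 3-element subsets of 14 elements.
Number of bases = (14 choose 3) = 364.

364


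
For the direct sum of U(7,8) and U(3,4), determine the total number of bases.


Bases of a direct sum M1 + M2: |B| = |B(M1)| * |B(M2)|.
|B(U(7,8))| = C(8,7) = 8.
|B(U(3,4))| = C(4,3) = 4.
Total bases = 8 * 4 = 32.

32


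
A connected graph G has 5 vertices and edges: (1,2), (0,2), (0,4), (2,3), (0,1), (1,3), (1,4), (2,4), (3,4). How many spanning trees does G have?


By Kirchhoff's matrix tree theorem, the number of spanning trees equals
the determinant of any cofactor of the Laplacian matrix L.
G has 5 vertices and 9 edges.
Computing the (4 x 4) cofactor determinant gives 75.

75


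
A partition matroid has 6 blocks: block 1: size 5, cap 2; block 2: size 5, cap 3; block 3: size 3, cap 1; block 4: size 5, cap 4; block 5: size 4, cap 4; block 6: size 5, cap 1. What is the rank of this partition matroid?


Rank of a partition matroid = sum of min(|Si|, ci) for each block.
= min(5,2) + min(5,3) + min(3,1) + min(5,4) + min(4,4) + min(5,1)
= 2 + 3 + 1 + 4 + 4 + 1
= 15.

15


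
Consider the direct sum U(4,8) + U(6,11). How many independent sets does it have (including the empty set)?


For a direct sum, |I(M1+M2)| = |I(M1)| * |I(M2)|.
|I(U(4,8))| = sum C(8,k) for k=0..4 = 163.
|I(U(6,11))| = sum C(11,k) for k=0..6 = 1486.
Total = 163 * 1486 = 242218.

242218


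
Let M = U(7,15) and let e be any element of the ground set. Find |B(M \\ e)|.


Deleting e from U(7,15) gives U(7,14) since n > r.
Bases of U(7,14) = C(14,7) = 14! / (7! * 7!) = 3432.

3432


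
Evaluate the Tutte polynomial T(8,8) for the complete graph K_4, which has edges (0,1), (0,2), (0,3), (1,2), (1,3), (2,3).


T(K_4; x,y) = x^3 + 3x^2 + 4xy + 2x + y^3 + 3y^2 + 2y.
Substituting x=8, y=8:
= 512 + 192 + 256 + 16 + 512 + 192 + 16
= 1696.

1696


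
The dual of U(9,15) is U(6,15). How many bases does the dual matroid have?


The dual of U(r,n) is U(n-r, n) = U(6,15).
Bases of U(6,15) are all (6)-element subsets.
|B(M*)| = C(15,6) = 5005.

5005


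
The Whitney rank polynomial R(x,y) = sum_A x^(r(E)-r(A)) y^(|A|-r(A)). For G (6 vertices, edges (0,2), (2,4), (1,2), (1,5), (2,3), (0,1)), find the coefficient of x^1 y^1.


R(x,y) = sum over A in 2^E of x^(r(E)-r(A)) * y^(|A|-r(A)).
G has 6 vertices, 6 edges. r(E) = 5.
Enumerate all 2^6 = 64 subsets.
Count subsets with r(E)-r(A)=1 and |A|-r(A)=1: 3.

3


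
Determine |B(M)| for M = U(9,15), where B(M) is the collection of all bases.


Bases of U(9,15) are all 9-element subsets of the 15-element ground set.
Number of bases = C(15,9).
C(15,9) = 5005.

5005


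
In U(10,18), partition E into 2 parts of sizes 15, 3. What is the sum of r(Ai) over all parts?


r(Ai) = min(|Ai|, 10) for each part.
Sum = min(15,10) + min(3,10)
    = 10 + 3
    = 13.

13


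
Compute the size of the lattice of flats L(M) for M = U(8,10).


Flats of U(8,10): every subset of size < 8 is a flat, plus E itself.
Count = (10 choose 0) + (10 choose 1) + (10 choose 2) + (10 choose 3) + (10 choose 4) + (10 choose 5) + (10 choose 6) + (10 choose 7) + 1
     = 1 + 10 + 45 + 120 + 210 + 252 + 210 + 120 + 1
     = 969.

969


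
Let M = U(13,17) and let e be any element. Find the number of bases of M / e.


Contracting e from U(13,17) gives U(12,16).
Bases of U(12,16) = (16 choose 12) = 1820.

1820


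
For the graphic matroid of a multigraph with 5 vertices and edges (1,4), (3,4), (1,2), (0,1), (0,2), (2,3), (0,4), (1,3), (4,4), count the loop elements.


In a graphic matroid, a loop is a self-loop edge (u,u) with rank 0.
Examining all 9 edges for self-loops...
Self-loops found: (4,4)
Number of loops = 1.

1


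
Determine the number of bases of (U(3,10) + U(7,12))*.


(M1+M2)* = M1* + M2*.
M1* = U(7,10), bases: C(10,7) = 120.
M2* = U(5,12), bases: C(12,5) = 792.
|B(M*)| = 120 * 792 = 95040.

95040


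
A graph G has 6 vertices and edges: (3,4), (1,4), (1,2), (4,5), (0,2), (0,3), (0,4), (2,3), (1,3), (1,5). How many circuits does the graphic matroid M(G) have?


A circuit in a graphic matroid = edge set of a simple cycle.
G has 6 vertices and 10 edges.
Enumerating all minimal edge subsets forming cycles...
Total circuits found: 21.

21


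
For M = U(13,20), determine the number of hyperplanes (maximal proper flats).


Hyperplanes of U(13,20) are flats of rank 12.
In a uniform matroid, these are exactly the (12)-element subsets.
Count = C(20,12) = 20! / (12! * 8!) = 125970.

125970


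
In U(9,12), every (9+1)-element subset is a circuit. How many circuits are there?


In U(9,12), circuits are the (10)-element subsets.
Any set of 10 elements is dependent, and removing any one element gives
an independent set of size 9, so it is a minimal dependent set.
Number of circuits = C(12,10) = 12! / (10! * 2!) = 66.

66


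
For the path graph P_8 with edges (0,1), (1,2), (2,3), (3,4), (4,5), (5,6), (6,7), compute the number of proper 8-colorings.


P(P_8, k) = k * (k-1)^(7).
P(8) = 8 * 7^7 = 8 * 823543 = 6588344.

6588344


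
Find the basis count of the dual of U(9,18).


The dual of U(r,n) is U(n-r, n) = U(9,18).
Bases of U(9,18) are all (9)-element subsets.
|B(M*)| = C(18,9) = 18! / (9! * 9!) = 48620.

48620


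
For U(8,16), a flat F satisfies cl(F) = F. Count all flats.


Flats of U(8,16): every subset of size < 8 is a flat, plus E itself.
Count = (16 choose 0) + (16 choose 1) + (16 choose 2) + (16 choose 3) + (16 choose 4) + (16 choose 5) + (16 choose 6) + (16 choose 7) + 1
     = 1 + 16 + 120 + 560 + 1820 + 4368 + 8008 + 11440 + 1
     = 26334.

26334


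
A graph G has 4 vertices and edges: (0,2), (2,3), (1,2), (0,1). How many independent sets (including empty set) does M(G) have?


An independent set in a graphic matroid is an acyclic edge subset.
G has 4 vertices and 4 edges.
Enumerate all 2^4 = 16 subsets, checking for acyclicity.
Total independent sets = 14.

14


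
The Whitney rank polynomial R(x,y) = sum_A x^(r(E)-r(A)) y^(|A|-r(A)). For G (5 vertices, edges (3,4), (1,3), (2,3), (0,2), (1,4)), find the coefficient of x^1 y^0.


R(x,y) = sum over A in 2^E of x^(r(E)-r(A)) * y^(|A|-r(A)).
G has 5 vertices, 5 edges. r(E) = 4.
Enumerate all 2^5 = 32 subsets.
Count subsets with r(E)-r(A)=1 and |A|-r(A)=0: 9.

9


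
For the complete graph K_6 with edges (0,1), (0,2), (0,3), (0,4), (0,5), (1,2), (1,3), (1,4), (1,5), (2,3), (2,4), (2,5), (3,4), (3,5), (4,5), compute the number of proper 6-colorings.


P(K_6, k) = k(k-1)(k-2)...(k-5).
P(6) = (6) * (5) * (4) * (3) * (2) * (1) = 720.

720


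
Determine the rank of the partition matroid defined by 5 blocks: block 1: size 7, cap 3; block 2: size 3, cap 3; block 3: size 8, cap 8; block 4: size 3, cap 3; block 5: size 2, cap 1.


Rank of a partition matroid = sum of min(|Si|, ci) for each block.
= min(7,3) + min(3,3) + min(8,8) + min(3,3) + min(2,1)
= 3 + 3 + 8 + 3 + 1
= 18.

18


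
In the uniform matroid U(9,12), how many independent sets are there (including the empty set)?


Independent sets of U(9,12) are all subsets of size <= 9.
Count = (12 choose 0) + (12 choose 1) + (12 choose 2) + (12 choose 3) + (12 choose 4) + (12 choose 5) + (12 choose 6) + (12 choose 7) + (12 choose 8) + (12 choose 9)
     = 1 + 12 + 66 + 220 + 495 + 792 + 924 + 792 + 495 + 220
     = 4017.

4017


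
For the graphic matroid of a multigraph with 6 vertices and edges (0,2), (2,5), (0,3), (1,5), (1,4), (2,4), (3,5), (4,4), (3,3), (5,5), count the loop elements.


In a graphic matroid, a loop is a self-loop edge (u,u) with rank 0.
Examining all 10 edges for self-loops...
Self-loops found: (4,4), (3,3), (5,5)
Number of loops = 3.

3


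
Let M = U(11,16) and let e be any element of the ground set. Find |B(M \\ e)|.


Deleting e from U(11,16) gives U(11,15) since n > r.
Bases of U(11,15) = (15 choose 11) = 1365.

1365


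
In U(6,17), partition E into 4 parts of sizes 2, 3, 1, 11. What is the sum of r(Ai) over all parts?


r(Ai) = min(|Ai|, 6) for each part.
Sum = min(2,6) + min(3,6) + min(1,6) + min(11,6)
    = 2 + 3 + 1 + 6
    = 12.

12


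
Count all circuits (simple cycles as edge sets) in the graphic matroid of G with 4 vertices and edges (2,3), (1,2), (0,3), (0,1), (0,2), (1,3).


A circuit in a graphic matroid = edge set of a simple cycle.
G has 4 vertices and 6 edges.
Enumerating all minimal edge subsets forming cycles...
Total circuits found: 7.

7


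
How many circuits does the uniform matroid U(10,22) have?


In U(10,22), circuits are the (11)-element subsets.
Any set of 11 elements is dependent, and removing any one element gives
an independent set of size 10, so it is a minimal dependent set.
Number of circuits = C(22,11) = 22! / (11! * 11!) = 705432.

705432


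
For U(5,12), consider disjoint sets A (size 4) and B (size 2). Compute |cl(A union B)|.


|A union B| = 4 + 2 = 6 (disjoint).
In U(5,12), cl(S) = S if |S| < 5, else cl(S) = E.
Since 6 >= 5, cl(A union B) = E.
|cl(A union B)| = 12.

12


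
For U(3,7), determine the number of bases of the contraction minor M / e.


Contracting e from U(3,7) gives U(2,6).
Bases of U(2,6) = C(6,2) = 6! / (2! * 4!) = 15.

15


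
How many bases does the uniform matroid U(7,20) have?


Bases of U(7,20) are all 7-element subsets of the 20-element ground set.
Number of bases = C(20,7).
(20 choose 7) = 77520.

77520


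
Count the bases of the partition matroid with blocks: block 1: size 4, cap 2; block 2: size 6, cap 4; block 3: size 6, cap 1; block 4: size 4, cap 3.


A basis picks exactly ci elements from block i.
Number of bases = product of C(|Si|, ci).
= C(4,2) * C(6,4) * C(6,1) * C(4,3)
= 6 * 15 * 6 * 4
= 2160.

2160


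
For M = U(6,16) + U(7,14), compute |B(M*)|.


(M1+M2)* = M1* + M2*.
M1* = U(10,16), bases: C(16,10) = 8008.
M2* = U(7,14), bases: C(14,7) = 3432.
|B(M*)| = 8008 * 3432 = 27483456.

27483456


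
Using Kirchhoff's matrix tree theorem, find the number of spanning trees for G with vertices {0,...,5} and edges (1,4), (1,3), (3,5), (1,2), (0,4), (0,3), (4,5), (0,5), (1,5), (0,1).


By Kirchhoff's matrix tree theorem, the number of spanning trees equals
the determinant of any cofactor of the Laplacian matrix L.
G has 6 vertices and 10 edges.
Computing the (5 x 5) cofactor determinant gives 75.

75


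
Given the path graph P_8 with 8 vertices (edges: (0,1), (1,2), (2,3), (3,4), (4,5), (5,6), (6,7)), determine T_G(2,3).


A path on 8 vertices is a tree with 7 edges.
T(x,y) = x^(7) for any tree.
T(2,3) = 2^7 = 128.

128


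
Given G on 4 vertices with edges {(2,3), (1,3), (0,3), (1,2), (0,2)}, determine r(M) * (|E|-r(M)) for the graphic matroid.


r(M) = |V| - c = 4 - 1 = 3.
nullity = |E| - r(M) = 5 - 3 = 2.
Product = 3 * 2 = 6.

6


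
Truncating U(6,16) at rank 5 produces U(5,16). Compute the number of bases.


Truncating U(6,16) to rank 5 gives U(5,16).
Bases of U(5,16) are all 5-element subsets of 16 elements.
Number of bases = C(16,5) = 16! / (5! * 11!) = 4368.

4368


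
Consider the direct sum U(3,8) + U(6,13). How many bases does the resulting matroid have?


Bases of a direct sum M1 + M2: |B| = |B(M1)| * |B(M2)|.
|B(U(3,8))| = C(8,3) = 56.
|B(U(6,13))| = C(13,6) = 1716.
Total bases = 56 * 1716 = 96096.

96096


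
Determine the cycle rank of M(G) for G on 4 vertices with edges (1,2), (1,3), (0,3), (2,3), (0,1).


Cycle rank (nullity) = |E| - r(M) = |E| - (|V| - c).
|E| = 5, |V| = 4, c = 1.
Nullity = 5 - (4 - 1) = 5 - 3 = 2.

2


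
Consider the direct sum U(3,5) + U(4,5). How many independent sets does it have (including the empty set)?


For a direct sum, |I(M1+M2)| = |I(M1)| * |I(M2)|.
|I(U(3,5))| = sum C(5,k) for k=0..3 = 26.
|I(U(4,5))| = sum C(5,k) for k=0..4 = 31.
Total = 26 * 31 = 806.

806


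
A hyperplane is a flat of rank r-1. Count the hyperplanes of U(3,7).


Hyperplanes of U(3,7) are flats of rank 2.
In a uniform matroid, these are exactly the (2)-element subsets.
Count = C(7,2) = 7! / (2! * 5!) = 21.

21


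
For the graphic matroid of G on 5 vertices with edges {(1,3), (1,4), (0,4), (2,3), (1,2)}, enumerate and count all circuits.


A circuit in a graphic matroid = edge set of a simple cycle.
G has 5 vertices and 5 edges.
Enumerating all minimal edge subsets forming cycles...
Total circuits found: 1.

1


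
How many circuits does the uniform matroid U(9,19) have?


In U(9,19), circuits are the (10)-element subsets.
Any set of 10 elements is dependent, and removing any one element gives
an independent set of size 9, so it is a minimal dependent set.
Number of circuits = C(19,10) = 92378.

92378


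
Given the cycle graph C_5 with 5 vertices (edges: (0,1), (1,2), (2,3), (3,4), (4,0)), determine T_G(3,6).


T(C_5; x,y) = x + x^2 + ... + x^(4) + y.
T(3,6) = 3^1 + 3^2 + 3^3 + 3^4 + 6
= 3 + 9 + 27 + 81 + 6
= 126.

126


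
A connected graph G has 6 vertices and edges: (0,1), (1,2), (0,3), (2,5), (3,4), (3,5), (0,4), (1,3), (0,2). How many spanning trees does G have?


By Kirchhoff's matrix tree theorem, the number of spanning trees equals
the determinant of any cofactor of the Laplacian matrix L.
G has 6 vertices and 9 edges.
Computing the (5 x 5) cofactor determinant gives 61.

61


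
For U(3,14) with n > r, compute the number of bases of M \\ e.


Deleting e from U(3,14) gives U(3,13) since n > r.
Bases of U(3,13) = (13 choose 3) = 286.

286


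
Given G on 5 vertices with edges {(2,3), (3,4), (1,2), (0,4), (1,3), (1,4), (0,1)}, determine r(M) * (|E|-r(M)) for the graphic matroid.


r(M) = |V| - c = 5 - 1 = 4.
nullity = |E| - r(M) = 7 - 4 = 3.
Product = 4 * 3 = 12.

12


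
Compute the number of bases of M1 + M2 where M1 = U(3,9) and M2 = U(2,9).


Bases of a direct sum M1 + M2: |B| = |B(M1)| * |B(M2)|.
|B(U(3,9))| = C(9,3) = 84.
|B(U(2,9))| = C(9,2) = 36.
Total bases = 84 * 36 = 3024.

3024


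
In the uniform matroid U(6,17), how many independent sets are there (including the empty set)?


Independent sets of U(6,17) are all subsets of size <= 6.
Count = C(17,0) + C(17,1) + C(17,2) + C(17,3) + C(17,4) + C(17,5) + C(17,6)
     = 1 + 17 + 136 + 680 + 2380 + 6188 + 12376
     = 21778.

21778


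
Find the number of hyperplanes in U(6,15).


Hyperplanes of U(6,15) are flats of rank 5.
In a uniform matroid, these are exactly the (5)-element subsets.
Count = (15 choose 5) = 3003.

3003


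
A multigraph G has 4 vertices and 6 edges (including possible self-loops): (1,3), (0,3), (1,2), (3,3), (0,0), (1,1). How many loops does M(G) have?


In a graphic matroid, a loop is a self-loop edge (u,u) with rank 0.
Examining all 6 edges for self-loops...
Self-loops found: (3,3), (0,0), (1,1)
Number of loops = 3.

3


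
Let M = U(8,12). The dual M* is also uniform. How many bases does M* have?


The dual of U(r,n) is U(n-r, n) = U(4,12).
Bases of U(4,12) are all (4)-element subsets.
|B(M*)| = C(12,4) = (12 * 11 * 10 * 9) / (1 * 2 * 3 * 4) = 495.

495


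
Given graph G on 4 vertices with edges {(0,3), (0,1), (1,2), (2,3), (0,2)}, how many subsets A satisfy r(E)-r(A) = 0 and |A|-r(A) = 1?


R(x,y) = sum over A in 2^E of x^(r(E)-r(A)) * y^(|A|-r(A)).
G has 4 vertices, 5 edges. r(E) = 3.
Enumerate all 2^5 = 32 subsets.
Count subsets with r(E)-r(A)=0 and |A|-r(A)=1: 5.

5


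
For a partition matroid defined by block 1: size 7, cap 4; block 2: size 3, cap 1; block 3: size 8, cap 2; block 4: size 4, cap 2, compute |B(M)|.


A basis picks exactly ci elements from block i.
Number of bases = product of C(|Si|, ci).
= C(7,4) * C(3,1) * C(8,2) * C(4,2)
= 35 * 3 * 28 * 6
= 17640.

17640


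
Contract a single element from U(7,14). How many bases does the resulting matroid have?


Contracting e from U(7,14) gives U(6,13).
Bases of U(6,13) = (13 choose 6) = 1716.

1716


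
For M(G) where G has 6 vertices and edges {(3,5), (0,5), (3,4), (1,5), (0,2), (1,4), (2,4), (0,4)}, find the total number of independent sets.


An independent set in a graphic matroid is an acyclic edge subset.
G has 6 vertices and 8 edges.
Enumerate all 2^8 = 256 subsets, checking for acyclicity.
Total independent sets = 186.

186


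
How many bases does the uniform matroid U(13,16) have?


Bases of U(13,16) are all 13-element subsets of the 16-element ground set.
Number of bases = C(16,13).
C(16,13) = 16! / (13! * 3!) = 560.

560


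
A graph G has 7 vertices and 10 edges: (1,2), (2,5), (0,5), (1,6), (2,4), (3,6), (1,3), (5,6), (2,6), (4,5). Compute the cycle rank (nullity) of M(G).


Cycle rank (nullity) = |E| - r(M) = |E| - (|V| - c).
|E| = 10, |V| = 7, c = 1.
Nullity = 10 - (7 - 1) = 10 - 6 = 4.

4


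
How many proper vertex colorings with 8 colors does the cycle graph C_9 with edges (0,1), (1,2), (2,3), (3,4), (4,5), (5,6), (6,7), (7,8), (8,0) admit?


P(C_9, k) = (k-1)^9 + (-1)^9*(k-1).
P(8) = (7)^9 - 7
= 40353607 - 7 = 40353600.

40353600


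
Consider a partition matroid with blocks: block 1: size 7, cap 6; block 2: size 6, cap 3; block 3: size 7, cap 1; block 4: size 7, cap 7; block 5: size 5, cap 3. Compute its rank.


Rank of a partition matroid = sum of min(|Si|, ci) for each block.
= min(7,6) + min(6,3) + min(7,1) + min(7,7) + min(5,3)
= 6 + 3 + 1 + 7 + 3
= 20.

20


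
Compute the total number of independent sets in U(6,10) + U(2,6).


For a direct sum, |I(M1+M2)| = |I(M1)| * |I(M2)|.
|I(U(6,10))| = sum C(10,k) for k=0..6 = 848.
|I(U(2,6))| = sum C(6,k) for k=0..2 = 22.
Total = 848 * 22 = 18656.

18656


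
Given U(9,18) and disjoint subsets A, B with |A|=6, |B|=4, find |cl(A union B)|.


|A union B| = 6 + 4 = 10 (disjoint).
In U(9,18), cl(S) = S if |S| < 9, else cl(S) = E.
Since 10 >= 9, cl(A union B) = E.
|cl(A union B)| = 18.

18


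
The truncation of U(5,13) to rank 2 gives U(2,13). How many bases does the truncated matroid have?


Truncating U(5,13) to rank 2 gives U(2,13).
Bases of U(2,13) are all 2-element subsets of 13 elements.
Number of bases = C(13,2) = (13 * 12) / (1 * 2) = 78.

78


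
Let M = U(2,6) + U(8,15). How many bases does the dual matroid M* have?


(M1+M2)* = M1* + M2*.
M1* = U(4,6), bases: C(6,4) = 15.
M2* = U(7,15), bases: C(15,7) = 6435.
|B(M*)| = 15 * 6435 = 96525.

96525


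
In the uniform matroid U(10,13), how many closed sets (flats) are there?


Flats of U(10,13): every subset of size < 10 is a flat, plus E itself.
Count = (13 choose 0) + (13 choose 1) + (13 choose 2) + (13 choose 3) + (13 choose 4) + (13 choose 5) + (13 choose 6) + (13 choose 7) + (13 choose 8) + (13 choose 9) + 1
     = 1 + 13 + 78 + 286 + 715 + 1287 + 1716 + 1716 + 1287 + 715 + 1
     = 7815.

7815


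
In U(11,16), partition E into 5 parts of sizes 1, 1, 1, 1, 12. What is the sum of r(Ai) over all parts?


r(Ai) = min(|Ai|, 11) for each part.
Sum = min(1,11) + min(1,11) + min(1,11) + min(1,11) + min(12,11)
    = 1 + 1 + 1 + 1 + 11
    = 15.

15


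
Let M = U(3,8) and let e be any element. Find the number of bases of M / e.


Contracting e from U(3,8) gives U(2,7).
Bases of U(2,7) = C(7,2) = 7! / (2! * 5!) = 21.

21


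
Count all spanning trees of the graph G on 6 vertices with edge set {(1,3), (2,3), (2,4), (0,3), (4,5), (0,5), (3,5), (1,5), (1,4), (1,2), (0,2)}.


By Kirchhoff's matrix tree theorem, the number of spanning trees equals
the determinant of any cofactor of the Laplacian matrix L.
G has 6 vertices and 11 edges.
Computing the (5 x 5) cofactor determinant gives 224.

224


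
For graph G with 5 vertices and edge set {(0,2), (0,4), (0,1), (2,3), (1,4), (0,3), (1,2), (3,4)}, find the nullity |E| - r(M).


Cycle rank (nullity) = |E| - r(M) = |E| - (|V| - c).
|E| = 8, |V| = 5, c = 1.
Nullity = 8 - (5 - 1) = 8 - 4 = 4.

4


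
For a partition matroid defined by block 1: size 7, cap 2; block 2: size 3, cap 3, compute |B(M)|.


A basis picks exactly ci elements from block i.
Number of bases = product of C(|Si|, ci).
= C(7,2) * C(3,3)
= 21 * 1
= 21.

21


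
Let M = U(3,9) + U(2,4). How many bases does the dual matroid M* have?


(M1+M2)* = M1* + M2*.
M1* = U(6,9), bases: C(9,6) = 84.
M2* = U(2,4), bases: C(4,2) = 6.
|B(M*)| = 84 * 6 = 504.

504


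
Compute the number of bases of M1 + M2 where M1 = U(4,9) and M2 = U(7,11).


Bases of a direct sum M1 + M2: |B| = |B(M1)| * |B(M2)|.
|B(U(4,9))| = C(9,4) = 126.
|B(U(7,11))| = C(11,7) = 330.
Total bases = 126 * 330 = 41580.

41580


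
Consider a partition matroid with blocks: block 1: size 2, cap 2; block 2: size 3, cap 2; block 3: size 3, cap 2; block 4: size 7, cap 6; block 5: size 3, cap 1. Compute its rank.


Rank of a partition matroid = sum of min(|Si|, ci) for each block.
= min(2,2) + min(3,2) + min(3,2) + min(7,6) + min(3,1)
= 2 + 2 + 2 + 6 + 1
= 13.

13


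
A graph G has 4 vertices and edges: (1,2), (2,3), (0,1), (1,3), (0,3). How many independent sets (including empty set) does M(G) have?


An independent set in a graphic matroid is an acyclic edge subset.
G has 4 vertices and 5 edges.
Enumerate all 2^5 = 32 subsets, checking for acyclicity.
Total independent sets = 24.

24


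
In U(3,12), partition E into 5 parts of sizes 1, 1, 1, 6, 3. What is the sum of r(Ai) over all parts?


r(Ai) = min(|Ai|, 3) for each part.
Sum = min(1,3) + min(1,3) + min(1,3) + min(6,3) + min(3,3)
    = 1 + 1 + 1 + 3 + 3
    = 9.

9


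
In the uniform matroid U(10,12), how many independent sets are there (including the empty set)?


Independent sets of U(10,12) are all subsets of size <= 10.
Count = (12 choose 0) + (12 choose 1) + (12 choose 2) + (12 choose 3) + (12 choose 4) + (12 choose 5) + (12 choose 6) + (12 choose 7) + (12 choose 8) + (12 choose 9) + (12 choose 10)
     = 1 + 12 + 66 + 220 + 495 + 792 + 924 + 792 + 495 + 220 + 66
     = 4083.

4083


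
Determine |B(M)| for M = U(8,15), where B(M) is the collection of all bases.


Bases of U(8,15) are all 8-element subsets of the 15-element ground set.
Number of bases = C(15,8).
(15 choose 8) = 6435.

6435


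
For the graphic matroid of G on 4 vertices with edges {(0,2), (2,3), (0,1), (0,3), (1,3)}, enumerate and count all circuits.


A circuit in a graphic matroid = edge set of a simple cycle.
G has 4 vertices and 5 edges.
Enumerating all minimal edge subsets forming cycles...
Total circuits found: 3.

3


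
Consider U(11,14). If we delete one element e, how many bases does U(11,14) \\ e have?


Deleting e from U(11,14) gives U(11,13) since n > r.
Bases of U(11,13) = C(13,11) = 78.

78


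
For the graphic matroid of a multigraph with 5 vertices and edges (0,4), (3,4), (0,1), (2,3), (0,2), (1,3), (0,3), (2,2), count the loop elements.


In a graphic matroid, a loop is a self-loop edge (u,u) with rank 0.
Examining all 8 edges for self-loops...
Self-loops found: (2,2)
Number of loops = 1.

1


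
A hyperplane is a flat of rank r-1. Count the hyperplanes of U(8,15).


Hyperplanes of U(8,15) are flats of rank 7.
In a uniform matroid, these are exactly the (7)-element subsets.
Count = C(15,7) = 6435.

6435


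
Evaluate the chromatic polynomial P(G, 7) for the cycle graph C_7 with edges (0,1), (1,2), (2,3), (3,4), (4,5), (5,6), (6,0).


P(C_7, k) = (k-1)^7 + (-1)^7*(k-1).
P(7) = (6)^7 - 6
= 279936 - 6 = 279930.

279930


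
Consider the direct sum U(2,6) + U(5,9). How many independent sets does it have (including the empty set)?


For a direct sum, |I(M1+M2)| = |I(M1)| * |I(M2)|.
|I(U(2,6))| = sum C(6,k) for k=0..2 = 22.
|I(U(5,9))| = sum C(9,k) for k=0..5 = 382.
Total = 22 * 382 = 8404.

8404


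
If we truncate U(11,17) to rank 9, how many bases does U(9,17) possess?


Truncating U(11,17) to rank 9 gives U(9,17).
Bases of U(9,17) are all 9-element subsets of 17 elements.
Number of bases = (17 choose 9) = 24310.

24310


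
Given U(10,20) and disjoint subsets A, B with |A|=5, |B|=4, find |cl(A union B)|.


|A union B| = 5 + 4 = 9 (disjoint).
In U(10,20), cl(S) = S if |S| < 10, else cl(S) = E.
Since 9 < 10, cl(A union B) = A union B.
|cl(A union B)| = 9.

9


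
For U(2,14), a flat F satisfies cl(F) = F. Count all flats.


Flats of U(2,14): every subset of size < 2 is a flat, plus E itself.
Count = (14 choose 0) + (14 choose 1) + 1
     = 1 + 14 + 1
     = 16.

16


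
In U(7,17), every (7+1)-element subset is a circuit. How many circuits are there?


In U(7,17), circuits are the (8)-element subsets.
Any set of 8 elements is dependent, and removing any one element gives
an independent set of size 7, so it is a minimal dependent set.
Number of circuits = C(17,8) = 24310.

24310


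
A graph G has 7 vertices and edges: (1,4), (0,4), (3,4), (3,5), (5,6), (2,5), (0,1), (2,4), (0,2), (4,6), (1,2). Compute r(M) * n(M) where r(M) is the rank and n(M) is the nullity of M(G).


r(M) = |V| - c = 7 - 1 = 6.
nullity = |E| - r(M) = 11 - 6 = 5.
Product = 6 * 5 = 30.

30


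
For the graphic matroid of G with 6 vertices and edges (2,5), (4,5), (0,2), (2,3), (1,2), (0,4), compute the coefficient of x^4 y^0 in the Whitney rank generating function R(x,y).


R(x,y) = sum over A in 2^E of x^(r(E)-r(A)) * y^(|A|-r(A)).
G has 6 vertices, 6 edges. r(E) = 5.
Enumerate all 2^6 = 64 subsets.
Count subsets with r(E)-r(A)=4 and |A|-r(A)=0: 6.

6


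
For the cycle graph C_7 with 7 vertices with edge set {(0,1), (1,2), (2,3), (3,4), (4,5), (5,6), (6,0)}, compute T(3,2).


T(C_7; x,y) = x + x^2 + ... + x^(6) + y.
T(3,2) = 3^1 + 3^2 + 3^3 + 3^4 + 3^5 + 3^6 + 2
= 3 + 9 + 27 + 81 + 243 + 729 + 2
= 1094.

1094


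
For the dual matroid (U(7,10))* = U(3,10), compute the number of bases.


The dual of U(r,n) is U(n-r, n) = U(3,10).
Bases of U(3,10) are all (3)-element subsets.
|B(M*)| = C(10,3) = 10! / (3! * 7!) = 120.

120


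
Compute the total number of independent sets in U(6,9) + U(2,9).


For a direct sum, |I(M1+M2)| = |I(M1)| * |I(M2)|.
|I(U(6,9))| = sum C(9,k) for k=0..6 = 466.
|I(U(2,9))| = sum C(9,k) for k=0..2 = 46.
Total = 466 * 46 = 21436.

21436


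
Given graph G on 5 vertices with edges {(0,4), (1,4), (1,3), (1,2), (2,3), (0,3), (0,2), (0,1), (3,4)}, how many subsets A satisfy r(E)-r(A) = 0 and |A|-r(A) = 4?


R(x,y) = sum over A in 2^E of x^(r(E)-r(A)) * y^(|A|-r(A)).
G has 5 vertices, 9 edges. r(E) = 4.
Enumerate all 2^9 = 512 subsets.
Count subsets with r(E)-r(A)=0 and |A|-r(A)=4: 9.

9


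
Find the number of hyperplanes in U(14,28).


Hyperplanes of U(14,28) are flats of rank 13.
In a uniform matroid, these are exactly the (13)-element subsets.
Count = (28 choose 13) = 37442160.

37442160


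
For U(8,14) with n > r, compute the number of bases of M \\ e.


Deleting e from U(8,14) gives U(8,13) since n > r.
Bases of U(8,13) = C(13,8) = 13! / (8! * 5!) = 1287.

1287


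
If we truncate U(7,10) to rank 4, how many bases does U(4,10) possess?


Truncating U(7,10) to rank 4 gives U(4,10).
Bases of U(4,10) are all 4-element subsets of 10 elements.
Number of bases = (10 choose 4) = 210.

210


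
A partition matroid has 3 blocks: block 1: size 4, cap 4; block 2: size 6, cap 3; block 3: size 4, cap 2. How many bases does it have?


A basis picks exactly ci elements from block i.
Number of bases = product of C(|Si|, ci).
= C(4,4) * C(6,3) * C(4,2)
= 1 * 20 * 6
= 120.

120


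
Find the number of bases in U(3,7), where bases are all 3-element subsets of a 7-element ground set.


Bases of U(3,7) are all 3-element subsets of the 7-element ground set.
Number of bases = C(7,3).
C(7,3) = (7 * 6 * 5) / (1 * 2 * 3) = 35.

35


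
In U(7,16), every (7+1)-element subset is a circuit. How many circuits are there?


In U(7,16), circuits are the (8)-element subsets.
Any set of 8 elements is dependent, and removing any one element gives
an independent set of size 7, so it is a minimal dependent set.
Number of circuits = C(16,8) = 16! / (8! * 8!) = 12870.

12870


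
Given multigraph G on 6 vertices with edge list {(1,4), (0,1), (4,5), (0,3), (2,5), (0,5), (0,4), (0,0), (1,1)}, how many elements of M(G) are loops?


In a graphic matroid, a loop is a self-loop edge (u,u) with rank 0.
Examining all 9 edges for self-loops...
Self-loops found: (0,0), (1,1)
Number of loops = 2.

2


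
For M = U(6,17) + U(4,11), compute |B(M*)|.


(M1+M2)* = M1* + M2*.
M1* = U(11,17), bases: C(17,11) = 12376.
M2* = U(7,11), bases: C(11,7) = 330.
|B(M*)| = 12376 * 330 = 4084080.

4084080


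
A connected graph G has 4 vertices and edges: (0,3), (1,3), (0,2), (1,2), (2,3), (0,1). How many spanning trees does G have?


By Kirchhoff's matrix tree theorem, the number of spanning trees equals
the determinant of any cofactor of the Laplacian matrix L.
G has 4 vertices and 6 edges.
Computing the (3 x 3) cofactor determinant gives 16.

16


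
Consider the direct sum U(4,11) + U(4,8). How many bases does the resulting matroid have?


Bases of a direct sum M1 + M2: |B| = |B(M1)| * |B(M2)|.
|B(U(4,11))| = C(11,4) = 330.
|B(U(4,8))| = C(8,4) = 70.
Total bases = 330 * 70 = 23100.

23100


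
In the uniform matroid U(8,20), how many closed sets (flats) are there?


Flats of U(8,20): every subset of size < 8 is a flat, plus E itself.
Count = C(20,0) + C(20,1) + C(20,2) + C(20,3) + C(20,4) + C(20,5) + C(20,6) + C(20,7) + 1
     = 1 + 20 + 190 + 1140 + 4845 + 15504 + 38760 + 77520 + 1
     = 137981.

137981


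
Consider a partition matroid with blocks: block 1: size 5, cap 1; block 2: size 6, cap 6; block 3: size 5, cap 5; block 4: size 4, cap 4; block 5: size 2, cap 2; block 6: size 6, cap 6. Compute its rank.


Rank of a partition matroid = sum of min(|Si|, ci) for each block.
= min(5,1) + min(6,6) + min(5,5) + min(4,4) + min(2,2) + min(6,6)
= 1 + 6 + 5 + 4 + 2 + 6
= 24.

24


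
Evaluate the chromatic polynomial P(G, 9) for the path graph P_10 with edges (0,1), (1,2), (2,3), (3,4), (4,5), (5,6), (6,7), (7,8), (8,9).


P(P_10, k) = k * (k-1)^(9).
P(9) = 9 * 8^9 = 9 * 134217728 = 1207959552.

1207959552


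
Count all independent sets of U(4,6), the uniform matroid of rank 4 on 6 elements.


Independent sets of U(4,6) are all subsets of size <= 4.
Count = (6 choose 0) + (6 choose 1) + (6 choose 2) + (6 choose 3) + (6 choose 4)
     = 1 + 6 + 15 + 20 + 15
     = 57.

57


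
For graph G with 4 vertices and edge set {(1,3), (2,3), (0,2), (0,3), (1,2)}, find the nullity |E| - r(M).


Cycle rank (nullity) = |E| - r(M) = |E| - (|V| - c).
|E| = 5, |V| = 4, c = 1.
Nullity = 5 - (4 - 1) = 5 - 3 = 2.

2


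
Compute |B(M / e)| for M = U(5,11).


Contracting e from U(5,11) gives U(4,10).
Bases of U(4,10) = C(10,4) = 10! / (4! * 6!) = 210.

210


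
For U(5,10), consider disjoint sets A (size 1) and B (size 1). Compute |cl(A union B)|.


|A union B| = 1 + 1 = 2 (disjoint).
In U(5,10), cl(S) = S if |S| < 5, else cl(S) = E.
Since 2 < 5, cl(A union B) = A union B.
|cl(A union B)| = 2.

2


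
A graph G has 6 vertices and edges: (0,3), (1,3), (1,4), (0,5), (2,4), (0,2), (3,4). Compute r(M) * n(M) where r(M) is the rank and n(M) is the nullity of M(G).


r(M) = |V| - c = 6 - 1 = 5.
nullity = |E| - r(M) = 7 - 5 = 2.
Product = 5 * 2 = 10.

10


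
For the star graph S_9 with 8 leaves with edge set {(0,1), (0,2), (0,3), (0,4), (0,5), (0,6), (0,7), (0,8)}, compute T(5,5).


A star on 9 vertices is a tree with 8 edges.
T(x,y) = x^(8) for any tree.
T(5,5) = 5^8 = 390625.

390625


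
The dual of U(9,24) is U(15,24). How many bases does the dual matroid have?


The dual of U(r,n) is U(n-r, n) = U(15,24).
Bases of U(15,24) are all (15)-element subsets.
|B(M*)| = C(24,15) = 1307504.

1307504


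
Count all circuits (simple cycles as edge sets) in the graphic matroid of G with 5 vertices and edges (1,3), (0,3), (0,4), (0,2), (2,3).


A circuit in a graphic matroid = edge set of a simple cycle.
G has 5 vertices and 5 edges.
Enumerating all minimal edge subsets forming cycles...
Total circuits found: 1.

1


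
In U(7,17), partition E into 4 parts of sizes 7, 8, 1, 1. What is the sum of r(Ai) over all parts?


r(Ai) = min(|Ai|, 7) for each part.
Sum = min(7,7) + min(8,7) + min(1,7) + min(1,7)
    = 7 + 7 + 1 + 1
    = 16.

16


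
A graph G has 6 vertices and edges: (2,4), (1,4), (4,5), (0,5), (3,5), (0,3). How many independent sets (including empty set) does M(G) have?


An independent set in a graphic matroid is an acyclic edge subset.
G has 6 vertices and 6 edges.
Enumerate all 2^6 = 64 subsets, checking for acyclicity.
Total independent sets = 56.

56


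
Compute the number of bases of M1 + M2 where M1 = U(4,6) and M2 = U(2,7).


Bases of a direct sum M1 + M2: |B| = |B(M1)| * |B(M2)|.
|B(U(4,6))| = C(6,4) = 15.
|B(U(2,7))| = C(7,2) = 21.
Total bases = 15 * 21 = 315.

315


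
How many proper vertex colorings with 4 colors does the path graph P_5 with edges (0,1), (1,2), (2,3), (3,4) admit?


P(P_5, k) = k * (k-1)^(4).
P(4) = 4 * 3^4 = 4 * 81 = 324.

324


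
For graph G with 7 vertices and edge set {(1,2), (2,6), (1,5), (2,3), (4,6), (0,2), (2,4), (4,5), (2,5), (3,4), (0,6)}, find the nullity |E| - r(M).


Cycle rank (nullity) = |E| - r(M) = |E| - (|V| - c).
|E| = 11, |V| = 7, c = 1.
Nullity = 11 - (7 - 1) = 11 - 6 = 5.

5


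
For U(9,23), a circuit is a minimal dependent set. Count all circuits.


In U(9,23), circuits are the (10)-element subsets.
Any set of 10 elements is dependent, and removing any one element gives
an independent set of size 9, so it is a minimal dependent set.
Number of circuits = C(23,10) = 1144066.

1144066


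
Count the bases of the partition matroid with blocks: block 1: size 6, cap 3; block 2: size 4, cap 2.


A basis picks exactly ci elements from block i.
Number of bases = product of C(|Si|, ci).
= C(6,3) * C(4,2)
= 20 * 6
= 120.

120


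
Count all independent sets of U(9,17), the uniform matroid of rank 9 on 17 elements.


Independent sets of U(9,17) are all subsets of size <= 9.
Count = (17 choose 0) + (17 choose 1) + (17 choose 2) + (17 choose 3) + (17 choose 4) + (17 choose 5) + (17 choose 6) + (17 choose 7) + (17 choose 8) + (17 choose 9)
     = 1 + 17 + 136 + 680 + 2380 + 6188 + 12376 + 19448 + 24310 + 24310
     = 89846.

89846


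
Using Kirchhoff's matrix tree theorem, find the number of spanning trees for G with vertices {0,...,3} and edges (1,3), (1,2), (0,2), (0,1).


By Kirchhoff's matrix tree theorem, the number of spanning trees equals
the determinant of any cofactor of the Laplacian matrix L.
G has 4 vertices and 4 edges.
Computing the (3 x 3) cofactor determinant gives 3.

3


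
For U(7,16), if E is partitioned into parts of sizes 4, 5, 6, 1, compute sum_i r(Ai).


r(Ai) = min(|Ai|, 7) for each part.
Sum = min(4,7) + min(5,7) + min(6,7) + min(1,7)
    = 4 + 5 + 6 + 1
    = 16.

16


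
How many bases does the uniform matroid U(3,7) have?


Bases of U(3,7) are all 3-element subsets of the 7-element ground set.
Number of bases = C(7,3).
(7 choose 3) = 35.

35


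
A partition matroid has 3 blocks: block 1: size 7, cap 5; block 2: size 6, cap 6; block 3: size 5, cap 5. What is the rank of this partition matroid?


Rank of a partition matroid = sum of min(|Si|, ci) for each block.
= min(7,5) + min(6,6) + min(5,5)
= 5 + 6 + 5
= 16.

16


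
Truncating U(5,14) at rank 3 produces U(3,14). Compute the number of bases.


Truncating U(5,14) to rank 3 gives U(3,14).
Bases of U(3,14) are all 3-element subsets of 14 elements.
Number of bases = C(14,3) = 14! / (3! * 11!) = 364.

364


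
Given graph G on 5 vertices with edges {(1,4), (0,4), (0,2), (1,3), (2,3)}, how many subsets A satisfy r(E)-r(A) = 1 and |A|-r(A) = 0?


R(x,y) = sum over A in 2^E of x^(r(E)-r(A)) * y^(|A|-r(A)).
G has 5 vertices, 5 edges. r(E) = 4.
Enumerate all 2^5 = 32 subsets.
Count subsets with r(E)-r(A)=1 and |A|-r(A)=0: 10.

10


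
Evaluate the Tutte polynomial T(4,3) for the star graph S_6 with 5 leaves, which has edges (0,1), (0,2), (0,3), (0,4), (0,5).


A star on 6 vertices is a tree with 5 edges.
T(x,y) = x^(5) for any tree.
T(4,3) = 4^5 = 1024.

1024


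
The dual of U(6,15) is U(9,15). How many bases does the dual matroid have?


The dual of U(r,n) is U(n-r, n) = U(9,15).
Bases of U(9,15) are all (9)-element subsets.
|B(M*)| = C(15,9) = 15! / (9! * 6!) = 5005.

5005


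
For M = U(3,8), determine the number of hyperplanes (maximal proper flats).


Hyperplanes of U(3,8) are flats of rank 2.
In a uniform matroid, these are exactly the (2)-element subsets.
Count = C(8,2) = 8! / (2! * 6!) = 28.

28


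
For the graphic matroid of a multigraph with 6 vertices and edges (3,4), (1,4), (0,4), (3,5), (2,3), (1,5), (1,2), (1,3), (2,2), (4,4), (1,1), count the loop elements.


In a graphic matroid, a loop is a self-loop edge (u,u) with rank 0.
Examining all 11 edges for self-loops...
Self-loops found: (2,2), (4,4), (1,1)
Number of loops = 3.

3


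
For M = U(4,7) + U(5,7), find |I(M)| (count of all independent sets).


For a direct sum, |I(M1+M2)| = |I(M1)| * |I(M2)|.
|I(U(4,7))| = sum C(7,k) for k=0..4 = 99.
|I(U(5,7))| = sum C(7,k) for k=0..5 = 120.
Total = 99 * 120 = 11880.

11880


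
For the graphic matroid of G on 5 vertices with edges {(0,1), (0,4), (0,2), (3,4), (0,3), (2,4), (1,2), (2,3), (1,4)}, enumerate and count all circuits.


A circuit in a graphic matroid = edge set of a simple cycle.
G has 5 vertices and 9 edges.
Enumerating all minimal edge subsets forming cycles...
Total circuits found: 22.

22


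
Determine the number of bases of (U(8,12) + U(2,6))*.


(M1+M2)* = M1* + M2*.
M1* = U(4,12), bases: C(12,4) = 495.
M2* = U(4,6), bases: C(6,4) = 15.
|B(M*)| = 495 * 15 = 7425.

7425
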